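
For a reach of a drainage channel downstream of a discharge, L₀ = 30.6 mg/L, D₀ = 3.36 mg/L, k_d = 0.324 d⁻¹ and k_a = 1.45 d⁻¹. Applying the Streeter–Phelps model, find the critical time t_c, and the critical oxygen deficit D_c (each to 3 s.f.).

At the critical point dD/dt = 0, so k_d L₀ e^(−k_d t) = k_a D. Substituting D(t) from the Streeter–Phelps equation and solving for t gives
t_c = ln[(k_a/k_d)(1 − D₀(k_a−k_d)/(k_d L₀))] / (k_a−k_d).
Here k_a−k_d = 1.126 d⁻¹ and 1 − D₀(k_a−k_d)/(k_d L₀) = 1 − 3.36×1.126/(0.324×30.6) = 0.6184, so
t_c = ln(4.475 × 0.6184) / 1.126 = 1.018 / 1.126 = 0.9040 d.
D_c = (k_d/k_a) L₀ e^(−k_d t_c) = (0.324/1.45) × 30.6 × e^(−0.324×0.9040) = 0.2234 × 30.6 × 0.7461 = 5.101 mg/L.

t_c ≈ 0.904 d; D_c ≈ 5.10 mg/L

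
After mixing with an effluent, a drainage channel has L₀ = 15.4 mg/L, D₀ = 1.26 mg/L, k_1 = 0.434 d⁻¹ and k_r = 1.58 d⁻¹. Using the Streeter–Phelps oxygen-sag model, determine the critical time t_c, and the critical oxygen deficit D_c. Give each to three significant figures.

t_c ≈ 0.915 d; D_c ≈ 2.84 mg/L

t_c = [1/(k_r−k_1)] ln[(k_r/k_1)(1 − D₀(k_r−k_1)/(k_1 L₀))]
= [1/(1.58−0.434)] ln[(1.58/0.434)(1 − 1.26×1.146/(0.434×15.4))]
= (1/1.146) ln[3.641 × 0.7840] = 0.8726 × ln(2.854) = 0.8726 × 1.049 = 0.9151 d.
L(t_c) = L₀ e^(−k_1 t_c) = 15.4 × 0.6722 = 10.35 mg/L, and at the critical point k_r D_c = k_1 L, so D_c = (0.434/1.58) × 10.35 = 2.844 mg/L.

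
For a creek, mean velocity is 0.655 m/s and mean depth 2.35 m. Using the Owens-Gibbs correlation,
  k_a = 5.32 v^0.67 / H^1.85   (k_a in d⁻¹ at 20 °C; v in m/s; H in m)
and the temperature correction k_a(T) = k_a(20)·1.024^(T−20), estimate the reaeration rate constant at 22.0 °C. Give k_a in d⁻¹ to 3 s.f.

k_a(20) = 5.32 × 0.655^0.67 / 2.35^1.85 = 5.32 × 0.7532 / 4.858 = 0.8247 d⁻¹.
k_a(22.0) = 0.8247 × 1.024^(22.0−20) = 0.8247 × 1.049 = 0.8648 d⁻¹.

k_a ≈ 0.865 d⁻¹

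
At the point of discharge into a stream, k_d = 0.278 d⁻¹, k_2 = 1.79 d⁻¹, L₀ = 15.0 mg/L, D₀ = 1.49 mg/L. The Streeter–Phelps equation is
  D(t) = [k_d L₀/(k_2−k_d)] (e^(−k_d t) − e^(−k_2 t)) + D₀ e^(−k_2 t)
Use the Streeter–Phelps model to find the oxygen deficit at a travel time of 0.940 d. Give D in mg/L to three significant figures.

k_d L₀/(k_2−k_d) = 0.278×15.0/(1.79−0.278) = 4.170/1.512 = 2.758 mg/L.
e^(−k_d t) = e^(−0.278×0.9400) = 0.7700; e^(−k_2 t) = e^(−1.79×0.9400) = 0.1859.
D = 2.758 × (0.7700 − 0.1859) + 1.49 × 0.1859 = 1.611 + 0.2770 = 1.888 mg/L.

D ≈ 1.89 mg/L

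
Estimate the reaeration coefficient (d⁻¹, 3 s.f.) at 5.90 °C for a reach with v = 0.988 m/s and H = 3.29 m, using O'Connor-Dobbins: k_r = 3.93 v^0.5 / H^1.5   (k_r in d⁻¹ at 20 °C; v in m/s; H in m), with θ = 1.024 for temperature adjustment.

k_r(20) = 3.93 × 0.988^0.5 / 3.29^1.5 = 3.93 × 0.9940 / 5.968 = 0.6546 d⁻¹.
k_r(5.90) = 0.6546 × 1.024^(5.90−20) = 0.6546 × 0.7158 = 0.4685 d⁻¹.

k_r ≈ 0.469 d⁻¹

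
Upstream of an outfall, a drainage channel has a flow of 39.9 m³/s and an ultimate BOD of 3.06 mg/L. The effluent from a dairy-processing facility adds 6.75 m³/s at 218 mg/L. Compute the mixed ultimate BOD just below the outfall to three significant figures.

Flow-weighted mixing: C = (Q_r C_r + Q_w C_w)/(Q_r + Q_w)
= (39.9×3.06 + 6.75×218)/(39.9 + 6.75) = 1594/46.65 = 34.16 mg/L.

34.2 mg/L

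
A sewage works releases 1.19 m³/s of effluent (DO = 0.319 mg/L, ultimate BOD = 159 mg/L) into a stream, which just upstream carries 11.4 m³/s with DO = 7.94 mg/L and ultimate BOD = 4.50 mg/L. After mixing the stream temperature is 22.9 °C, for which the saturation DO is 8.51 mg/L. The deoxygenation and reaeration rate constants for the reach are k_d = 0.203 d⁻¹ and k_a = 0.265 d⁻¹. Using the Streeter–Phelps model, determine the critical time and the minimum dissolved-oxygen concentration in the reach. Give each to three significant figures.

t_c ≈ 3.96 d; minimum DO ≈ 1.96 mg/L

Mixed DO = (11.4×7.94 + 1.19×0.319)/(11.4+1.19) = 90.90/12.59 = 7.220 mg/L.
Mixed L₀ = (11.4×4.50 + 1.19×159)/(12.59) = 240.5/12.59 = 19.10 mg/L.
Initial deficit D₀ = C_s − DO₀ = 8.51 − 7.220 = 1.290 mg/L.
t_c = (1/0.06200) ln[(0.265/0.203)(1 − 1.290×0.06200/(0.203×19.10))] = 16.13 × ln(1.278) = 3.963 d.
D_c = (0.203/0.265) × 19.10 × e^(−0.203×3.963) = 0.7660 × 19.10 × 0.4474 = 6.547 mg/L.
Minimum DO = 8.51 − 6.547 = 1.963 mg/L.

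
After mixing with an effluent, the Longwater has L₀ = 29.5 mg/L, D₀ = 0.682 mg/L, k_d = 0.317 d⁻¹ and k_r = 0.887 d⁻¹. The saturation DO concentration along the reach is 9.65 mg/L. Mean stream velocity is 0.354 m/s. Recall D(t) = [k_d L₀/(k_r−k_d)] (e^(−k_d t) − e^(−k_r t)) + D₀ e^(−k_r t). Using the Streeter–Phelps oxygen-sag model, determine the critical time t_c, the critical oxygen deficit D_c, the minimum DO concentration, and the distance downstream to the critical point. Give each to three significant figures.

t_c ≈ 1.73 d; D_c ≈ 6.09 mg/L; min DO ≈ 3.56 mg/L; x_c ≈ 52.9 km

At the critical point dD/dt = 0, so k_d L₀ e^(−k_d t) = k_r D. Substituting D(t) from the Streeter–Phelps equation and solving for t gives
t_c = ln[(k_r/k_d)(1 − D₀(k_r−k_d)/(k_d L₀))] / (k_r−k_d).
Here k_r−k_d = 0.5700 d⁻¹ and 1 − D₀(k_r−k_d)/(k_d L₀) = 1 − 0.682×0.5700/(0.317×29.5) = 0.9584, so
t_c = ln(2.798 × 0.9584) / 0.5700 = 0.9865 / 0.5700 = 1.731 d.
L(t_c) = L₀ e^(−k_d t_c) = 29.5 × 0.5777 = 17.04 mg/L, and at the critical point k_r D_c = k_d L, so D_c = (0.317/0.887) × 17.04 = 6.091 mg/L.
Minimum DO = C_s − D_c = 9.65 − 6.091 = 3.559 mg/L.
x_c = v t_c = 0.354 m/s × 1.731 d × 86400 s/d = 52930 m ≈ 52.9 km.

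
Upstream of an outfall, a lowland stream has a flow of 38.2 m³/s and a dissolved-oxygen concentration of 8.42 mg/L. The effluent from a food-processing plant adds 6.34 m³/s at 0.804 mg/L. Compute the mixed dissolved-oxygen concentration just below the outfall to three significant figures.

Flow-weighted mixing: C = (Q_r C_r + Q_w C_w)/(Q_r + Q_w)
= (38.2×8.42 + 6.34×0.804)/(38.2 + 6.34) = 326.7/44.54 = 7.336 mg/L.

7.34 mg/L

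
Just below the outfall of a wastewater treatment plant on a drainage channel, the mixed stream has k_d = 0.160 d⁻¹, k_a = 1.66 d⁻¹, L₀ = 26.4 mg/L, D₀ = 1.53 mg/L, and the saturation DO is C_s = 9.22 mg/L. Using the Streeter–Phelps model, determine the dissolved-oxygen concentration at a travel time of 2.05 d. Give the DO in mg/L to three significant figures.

k_d L₀/(k_a−k_d) = 0.160×26.4/(1.66−0.160) = 4.224/1.500 = 2.816 mg/L.
e^(−k_d t) = e^(−0.160×2.050) = 0.7204; e^(−k_a t) = e^(−1.66×2.050) = 0.03327.
D = 2.816 × (0.7204 − 0.03327) + 1.53 × 0.03327 = 1.935 + 0.05091 = 1.986 mg/L.
DO = C_s − D = 9.22 − 1.986 = 7.234 mg/L.

DO ≈ 7.23 mg/L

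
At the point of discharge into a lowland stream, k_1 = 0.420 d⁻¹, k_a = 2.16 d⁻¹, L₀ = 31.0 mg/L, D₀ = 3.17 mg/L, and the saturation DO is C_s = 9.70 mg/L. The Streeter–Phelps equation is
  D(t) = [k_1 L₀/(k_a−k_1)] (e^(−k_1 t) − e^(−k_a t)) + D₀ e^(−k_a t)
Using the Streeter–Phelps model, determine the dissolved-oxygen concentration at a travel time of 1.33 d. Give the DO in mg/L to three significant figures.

DO ≈ 5.66 mg/L

k_1 L₀/(k_a−k_1) = 0.420×31.0/(2.16−0.420) = 13.02/1.740 = 7.483 mg/L.
e^(−k_1 t) = e^(−0.420×1.330) = 0.5720; e^(−k_a t) = e^(−2.16×1.330) = 0.05654.
D = 7.483 × (0.5720 − 0.05654) + 3.17 × 0.05654 = 3.857 + 0.1792 = 4.036 mg/L.
DO = C_s − D = 9.70 − 4.036 = 5.664 mg/L.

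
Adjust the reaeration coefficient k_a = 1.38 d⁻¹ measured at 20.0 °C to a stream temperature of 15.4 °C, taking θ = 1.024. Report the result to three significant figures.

k_a(T₂) = k_a(T₁) · θ^(T₂−T₁) = 1.38 × 1.024^(15.4−20.0)
= 1.38 × 1.024^-4.60 = 1.38 × 0.8966 = 1.237 d⁻¹.

k_a ≈ 1.24 d⁻¹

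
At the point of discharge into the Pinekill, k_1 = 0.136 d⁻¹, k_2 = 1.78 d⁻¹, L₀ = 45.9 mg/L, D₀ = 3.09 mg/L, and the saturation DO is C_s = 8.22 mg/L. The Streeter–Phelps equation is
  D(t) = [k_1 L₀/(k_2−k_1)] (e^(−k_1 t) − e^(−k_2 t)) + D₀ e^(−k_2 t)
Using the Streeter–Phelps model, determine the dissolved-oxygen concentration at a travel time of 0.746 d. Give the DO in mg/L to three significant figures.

k_1 L₀/(k_2−k_1) = 0.136×45.9/(1.78−0.136) = 6.242/1.644 = 3.797 mg/L.
e^(−k_1 t) = e^(−0.136×0.7460) = 0.9035; e^(−k_2 t) = e^(−1.78×0.7460) = 0.2650.
D = 3.797 × (0.9035 − 0.2650) + 3.09 × 0.2650 = 2.424 + 0.8190 = 3.243 mg/L.
DO = C_s − D = 8.22 − 3.243 = 4.977 mg/L.

DO ≈ 4.98 mg/L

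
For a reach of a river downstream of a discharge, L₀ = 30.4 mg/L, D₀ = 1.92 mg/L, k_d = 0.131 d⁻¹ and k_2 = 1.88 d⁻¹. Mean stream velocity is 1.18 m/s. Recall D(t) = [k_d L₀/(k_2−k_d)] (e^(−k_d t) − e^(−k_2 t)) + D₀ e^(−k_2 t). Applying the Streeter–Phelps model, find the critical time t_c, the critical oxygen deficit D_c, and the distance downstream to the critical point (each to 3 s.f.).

t_c ≈ 0.464 d; D_c ≈ 1.99 mg/L; x_c ≈ 47.3 km

t_c = [1/(k_2−k_d)] ln[(k_2/k_d)(1 − D₀(k_2−k_d)/(k_d L₀))]
= [1/(1.88−0.131)] ln[(1.88/0.131)(1 − 1.92×1.749/(0.131×30.4))]
= (1/1.749) ln[14.35 × 0.1568] = 0.5718 × ln(2.250) = 0.5718 × 0.8109 = 0.4636 d.
L(t_c) = L₀ e^(−k_d t_c) = 30.4 × 0.9411 = 28.61 mg/L, and at the critical point k_2 D_c = k_d L, so D_c = (0.131/1.88) × 28.61 = 1.993 mg/L.
x_c = v t_c = 1.18 m/s × 0.4636 d × 86400 s/d = 47270 m ≈ 47.3 km.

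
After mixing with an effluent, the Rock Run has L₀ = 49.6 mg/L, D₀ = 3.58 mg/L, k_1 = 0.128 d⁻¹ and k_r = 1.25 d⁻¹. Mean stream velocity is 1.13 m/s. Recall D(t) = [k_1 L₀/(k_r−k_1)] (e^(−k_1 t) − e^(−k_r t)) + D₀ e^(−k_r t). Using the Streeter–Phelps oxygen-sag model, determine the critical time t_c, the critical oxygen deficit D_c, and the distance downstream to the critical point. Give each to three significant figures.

t_c = [1/(k_r−k_1)] ln[(k_r/k_1)(1 − D₀(k_r−k_1)/(k_1 L₀))]
= [1/(1.25−0.128)] ln[(1.25/0.128)(1 − 3.58×1.122/(0.128×49.6))]
= (1/1.122) ln[9.766 × 0.3673] = 0.8913 × ln(3.587) = 0.8913 × 1.277 = 1.138 d.
L(t_c) = L₀ e^(−k_1 t_c) = 49.6 × 0.8644 = 42.87 mg/L, and at the critical point k_r D_c = k_1 L, so D_c = (0.128/1.25) × 42.87 = 4.390 mg/L.
x_c = v t_c = 1.13 m/s × 1.138 d × 86400 s/d = 111100 m ≈ 111 km.

t_c ≈ 1.14 d; D_c ≈ 4.39 mg/L; x_c ≈ 111 km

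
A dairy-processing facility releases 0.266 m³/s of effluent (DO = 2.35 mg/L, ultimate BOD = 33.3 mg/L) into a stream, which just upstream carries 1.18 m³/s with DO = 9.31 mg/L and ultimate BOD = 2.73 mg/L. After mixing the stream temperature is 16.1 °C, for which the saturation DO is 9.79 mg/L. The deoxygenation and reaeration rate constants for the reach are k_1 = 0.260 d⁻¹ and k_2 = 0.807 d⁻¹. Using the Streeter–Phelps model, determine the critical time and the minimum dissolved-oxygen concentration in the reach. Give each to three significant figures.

Mixed DO = (1.18×9.31 + 0.266×2.35)/(1.18+0.266) = 11.61/1.446 = 8.030 mg/L.
Mixed L₀ = (1.18×2.73 + 0.266×33.3)/(1.446) = 12.08/1.446 = 8.354 mg/L.
Initial deficit D₀ = C_s − DO₀ = 9.79 − 8.030 = 1.760 mg/L.
t_c = (1/0.5470) ln[(0.807/0.260)(1 − 1.760×0.5470/(0.260×8.354))] = 1.828 × ln(1.728) = 0.9997 d.
D_c = (0.260/0.807) × 8.354 × e^(−0.260×0.9997) = 0.3222 × 8.354 × 0.7711 = 2.075 mg/L.
Minimum DO = 9.79 − 2.075 = 7.715 mg/L.

t_c ≈ 1.00 d; minimum DO ≈ 7.71 mg/L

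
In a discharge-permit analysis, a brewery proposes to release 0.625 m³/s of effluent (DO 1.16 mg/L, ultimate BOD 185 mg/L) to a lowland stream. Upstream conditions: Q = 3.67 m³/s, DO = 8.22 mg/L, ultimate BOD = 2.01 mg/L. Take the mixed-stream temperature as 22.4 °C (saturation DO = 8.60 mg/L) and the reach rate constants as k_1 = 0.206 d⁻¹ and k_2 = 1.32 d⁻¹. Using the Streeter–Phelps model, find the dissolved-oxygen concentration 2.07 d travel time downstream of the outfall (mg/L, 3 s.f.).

Mixed DO = (3.67×8.22 + 0.625×1.16)/(3.67+0.625) = 30.89/4.295 = 7.193 mg/L.
Mixed L₀ = (3.67×2.01 + 0.625×185)/(4.295) = 123.0/4.295 = 28.64 mg/L.
Initial deficit D₀ = C_s − DO₀ = 8.60 − 7.193 = 1.407 mg/L.
D(2.07) = [0.206×28.64/(1.32−0.206)](e^(−0.206×2.07) − e^(−1.32×2.07)) + 1.407 e^(−1.32×2.07)
= 5.296 × (0.6528 − 0.06506) + 1.407 × 0.06506 = 3.204 mg/L.
DO = 8.60 − 3.204 = 5.396 mg/L.

DO ≈ 5.40 mg/L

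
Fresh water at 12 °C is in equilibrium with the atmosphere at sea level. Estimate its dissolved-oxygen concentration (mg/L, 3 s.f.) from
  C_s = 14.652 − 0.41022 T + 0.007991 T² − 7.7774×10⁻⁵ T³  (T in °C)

C_s ≈ 10.7 mg/L

C_s = 14.652 − 0.41022×12 + 0.007991×12² − 7.7774×10⁻⁵×12³ = 10.75 mg/L.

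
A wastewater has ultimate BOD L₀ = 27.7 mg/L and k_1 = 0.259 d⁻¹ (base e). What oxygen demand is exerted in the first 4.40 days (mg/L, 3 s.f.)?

y_t = L₀(1 − e^(−k_1 t)) = 27.7 × (1 − e^(−0.259×4.40))
= 27.7 × (1 − 0.3199) = 27.7 × 0.6801 = 18.84 mg/L.

y ≈ 18.8 mg/L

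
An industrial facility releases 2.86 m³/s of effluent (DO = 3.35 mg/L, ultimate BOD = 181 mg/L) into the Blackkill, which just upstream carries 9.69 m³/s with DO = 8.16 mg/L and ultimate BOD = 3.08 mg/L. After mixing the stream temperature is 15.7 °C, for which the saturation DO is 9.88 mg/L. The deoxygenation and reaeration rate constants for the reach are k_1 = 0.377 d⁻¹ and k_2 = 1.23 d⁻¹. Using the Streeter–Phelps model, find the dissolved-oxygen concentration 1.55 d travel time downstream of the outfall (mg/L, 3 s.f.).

DO ≈ 1.58 mg/L

Mixed DO = (9.69×8.16 + 2.86×3.35)/(9.69+2.86) = 88.65/12.55 = 7.064 mg/L.
Mixed L₀ = (9.69×3.08 + 2.86×181)/(12.55) = 547.5/12.55 = 43.63 mg/L.
Initial deficit D₀ = C_s − DO₀ = 9.88 − 7.064 = 2.816 mg/L.
D(1.55) = [0.377×43.63/(1.23−0.377)](e^(−0.377×1.55) − e^(−1.23×1.55)) + 2.816 e^(−1.23×1.55)
= 19.28 × (0.5575 − 0.1486) + 2.816 × 0.1486 = 8.302 mg/L.
DO = 9.88 − 8.302 = 1.578 mg/L.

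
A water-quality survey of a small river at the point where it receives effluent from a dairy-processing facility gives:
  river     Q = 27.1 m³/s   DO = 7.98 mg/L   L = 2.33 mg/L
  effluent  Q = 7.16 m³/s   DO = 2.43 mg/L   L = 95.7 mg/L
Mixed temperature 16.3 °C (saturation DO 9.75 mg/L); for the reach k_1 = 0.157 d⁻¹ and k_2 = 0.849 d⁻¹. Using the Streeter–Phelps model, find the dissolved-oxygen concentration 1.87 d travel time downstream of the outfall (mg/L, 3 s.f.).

Mixed DO = (27.1×7.98 + 7.16×2.43)/(27.1+7.16) = 233.7/34.26 = 6.820 mg/L.
Mixed L₀ = (27.1×2.33 + 7.16×95.7)/(34.26) = 748.4/34.26 = 21.84 mg/L.
Initial deficit D₀ = C_s − DO₀ = 9.75 − 6.820 = 2.930 mg/L.
D(1.87) = [0.157×21.84/(0.849−0.157)](e^(−0.157×1.87) − e^(−0.849×1.87)) + 2.930 e^(−0.849×1.87)
= 4.956 × (0.7456 − 0.2044) + 2.930 × 0.2044 = 3.281 mg/L.
DO = 9.75 − 3.281 = 6.469 mg/L.

DO ≈ 6.47 mg/L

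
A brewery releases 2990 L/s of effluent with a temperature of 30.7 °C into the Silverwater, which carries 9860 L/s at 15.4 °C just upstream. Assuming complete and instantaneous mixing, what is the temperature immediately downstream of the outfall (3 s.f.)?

Flow-weighted mixing: C = (Q_r C_r + Q_w C_w)/(Q_r + Q_w)
= (9860×15.4 + 2990×30.7)/(9860 + 2990) = 243600/12850 = 18.96 °C.

19.0 °C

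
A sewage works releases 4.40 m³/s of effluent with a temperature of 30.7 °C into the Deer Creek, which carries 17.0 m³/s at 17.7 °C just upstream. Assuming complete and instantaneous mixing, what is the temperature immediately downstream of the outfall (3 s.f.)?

Flow-weighted mixing: C = (Q_r C_r + Q_w C_w)/(Q_r + Q_w)
= (17.0×17.7 + 4.40×30.7)/(17.0 + 4.40) = 436.0/21.40 = 20.37 °C.

20.4 °C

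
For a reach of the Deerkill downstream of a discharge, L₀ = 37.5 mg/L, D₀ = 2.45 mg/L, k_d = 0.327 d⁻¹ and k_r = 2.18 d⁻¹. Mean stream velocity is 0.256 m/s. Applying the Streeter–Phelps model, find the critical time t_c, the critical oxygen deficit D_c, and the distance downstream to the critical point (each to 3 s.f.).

t_c = [1/(k_r−k_d)] ln[(k_r/k_d)(1 − D₀(k_r−k_d)/(k_d L₀))]
= [1/(2.18−0.327)] ln[(2.18/0.327)(1 − 2.45×1.853/(0.327×37.5))]
= (1/1.853) ln[6.667 × 0.6298] = 0.5397 × ln(4.199) = 0.5397 × 1.435 = 0.7743 d.
L(t_c) = L₀ e^(−k_d t_c) = 37.5 × 0.7763 = 29.11 mg/L, and at the critical point k_r D_c = k_d L, so D_c = (0.327/2.18) × 29.11 = 4.367 mg/L.
x_c = v t_c = 0.256 m/s × 0.7743 d × 86400 s/d = 17130 m ≈ 17.1 km.

t_c ≈ 0.774 d; D_c ≈ 4.37 mg/L; x_c ≈ 17.1 km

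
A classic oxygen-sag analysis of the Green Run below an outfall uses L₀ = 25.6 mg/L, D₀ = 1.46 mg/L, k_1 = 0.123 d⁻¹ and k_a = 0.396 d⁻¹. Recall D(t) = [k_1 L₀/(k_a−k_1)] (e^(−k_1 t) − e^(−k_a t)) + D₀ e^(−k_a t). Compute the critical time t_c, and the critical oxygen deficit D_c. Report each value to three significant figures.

t_c = [1/(k_a−k_1)] ln[(k_a/k_1)(1 − D₀(k_a−k_1)/(k_1 L₀))]
= [1/(0.396−0.123)] ln[(0.396/0.123)(1 − 1.46×0.2730/(0.123×25.6))]
= (1/0.2730) ln[3.220 × 0.8734] = 3.663 × ln(2.812) = 3.663 × 1.034 = 3.787 d.
D_c = (k_1/k_a) L₀ e^(−k_1 t_c) = (0.123/0.396) × 25.6 × e^(−0.123×3.787) = 0.3106 × 25.6 × 0.6276 = 4.991 mg/L.

t_c ≈ 3.79 d; D_c ≈ 4.99 mg/L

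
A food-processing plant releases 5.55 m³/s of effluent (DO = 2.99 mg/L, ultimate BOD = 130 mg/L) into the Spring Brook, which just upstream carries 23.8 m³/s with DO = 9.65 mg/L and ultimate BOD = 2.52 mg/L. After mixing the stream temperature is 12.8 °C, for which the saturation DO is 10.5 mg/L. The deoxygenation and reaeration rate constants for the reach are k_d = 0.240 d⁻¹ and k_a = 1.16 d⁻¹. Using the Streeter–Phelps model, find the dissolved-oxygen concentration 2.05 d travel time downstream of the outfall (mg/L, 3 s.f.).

Mixed DO = (23.8×9.65 + 5.55×2.99)/(23.8+5.55) = 246.3/29.35 = 8.391 mg/L.
Mixed L₀ = (23.8×2.52 + 5.55×130)/(29.35) = 781.5/29.35 = 26.63 mg/L.
Initial deficit D₀ = C_s − DO₀ = 10.5 − 8.391 = 2.109 mg/L.
D(2.05) = [0.240×26.63/(1.16−0.240)](e^(−0.240×2.05) − e^(−1.16×2.05)) + 2.109 e^(−1.16×2.05)
= 6.946 × (0.6114 − 0.09274) + 2.109 × 0.09274 = 3.798 mg/L.
DO = 10.5 − 3.798 = 6.702 mg/L.

DO ≈ 6.70 mg/L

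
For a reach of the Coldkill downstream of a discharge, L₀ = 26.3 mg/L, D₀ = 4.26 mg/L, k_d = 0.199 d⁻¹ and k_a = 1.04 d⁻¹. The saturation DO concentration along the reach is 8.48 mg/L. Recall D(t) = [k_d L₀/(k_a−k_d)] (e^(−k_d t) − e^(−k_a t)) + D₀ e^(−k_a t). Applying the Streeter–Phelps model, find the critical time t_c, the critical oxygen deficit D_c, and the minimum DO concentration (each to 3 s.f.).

t_c ≈ 0.594 d; D_c ≈ 4.47 mg/L; min DO ≈ 4.01 mg/L

At the critical point dD/dt = 0, so k_d L₀ e^(−k_d t) = k_a D. Substituting D(t) from the Streeter–Phelps equation and solving for t gives
t_c = ln[(k_a/k_d)(1 − D₀(k_a−k_d)/(k_d L₀))] / (k_a−k_d).
Here k_a−k_d = 0.8410 d⁻¹ and 1 − D₀(k_a−k_d)/(k_d L₀) = 1 − 4.26×0.8410/(0.199×26.3) = 0.3155, so
t_c = ln(5.226 × 0.3155) / 0.8410 = 0.5000 / 0.8410 = 0.5945 d.
L(t_c) = L₀ e^(−k_d t_c) = 26.3 × 0.8884 = 23.37 mg/L, and at the critical point k_a D_c = k_d L, so D_c = (0.199/1.04) × 23.37 = 4.471 mg/L.
Minimum DO = C_s − D_c = 8.48 − 4.471 = 4.009 mg/L.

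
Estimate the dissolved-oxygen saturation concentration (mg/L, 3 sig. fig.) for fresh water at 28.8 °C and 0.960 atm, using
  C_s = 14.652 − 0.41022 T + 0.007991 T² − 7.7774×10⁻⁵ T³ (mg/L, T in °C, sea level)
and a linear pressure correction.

C_s ≈ 7.30 mg/L

At sea level: C_s = 14.652 − 0.41022×28.8 + 0.007991×28.8² − 7.7774×10⁻⁵×28.8³ = 7.608 mg/L.
Pressure correction: C_s' = 7.608 × 0.960 = 7.304 mg/L.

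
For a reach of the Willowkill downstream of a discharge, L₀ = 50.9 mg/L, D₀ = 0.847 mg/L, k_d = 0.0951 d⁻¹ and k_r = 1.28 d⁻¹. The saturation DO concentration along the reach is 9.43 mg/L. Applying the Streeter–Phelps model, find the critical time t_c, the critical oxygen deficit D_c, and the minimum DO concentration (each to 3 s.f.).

t_c ≈ 2.00 d; D_c ≈ 3.13 mg/L; min DO ≈ 6.30 mg/L

t_c = [1/(k_r−k_d)] ln[(k_r/k_d)(1 − D₀(k_r−k_d)/(k_d L₀))]
= [1/(1.28−0.0951)] ln[(1.28/0.0951)(1 − 0.847×1.185/(0.0951×50.9))]
= (1/1.185) ln[13.46 × 0.7927] = 0.8440 × ln(10.67) = 0.8440 × 2.367 = 1.998 d.
D_c = (k_d/k_r) L₀ e^(−k_d t_c) = (0.0951/1.28) × 50.9 × e^(−0.0951×1.998) = 0.07430 × 50.9 × 0.8270 = 3.127 mg/L.
Minimum DO = C_s − D_c = 9.43 − 3.127 = 6.303 mg/L.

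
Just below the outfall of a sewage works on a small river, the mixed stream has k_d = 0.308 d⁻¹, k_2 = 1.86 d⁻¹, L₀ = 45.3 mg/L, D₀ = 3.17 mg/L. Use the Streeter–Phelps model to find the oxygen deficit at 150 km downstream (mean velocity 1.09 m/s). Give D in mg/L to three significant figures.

Travel time t = x/v = 150 km / (1.09 m/s) = 150000 m / 1.09 m/s = 137600 s = 1.593 d.
k_d L₀/(k_2−k_d) = 0.308×45.3/(1.86−0.308) = 13.95/1.552 = 8.990 mg/L.
e^(−k_d t) = e^(−0.308×1.593) = 0.6123; e^(−k_2 t) = e^(−1.86×1.593) = 0.05169.
D = 8.990 × (0.6123 − 0.05169) + 3.17 × 0.05169 = 5.040 + 0.1638 = 5.204 mg/L.

D ≈ 5.20 mg/L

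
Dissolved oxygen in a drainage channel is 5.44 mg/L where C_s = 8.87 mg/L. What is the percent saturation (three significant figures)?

61.3 % saturation

% saturation = C/C_s × 100 = 5.44/8.87 × 100 = 61.3 %.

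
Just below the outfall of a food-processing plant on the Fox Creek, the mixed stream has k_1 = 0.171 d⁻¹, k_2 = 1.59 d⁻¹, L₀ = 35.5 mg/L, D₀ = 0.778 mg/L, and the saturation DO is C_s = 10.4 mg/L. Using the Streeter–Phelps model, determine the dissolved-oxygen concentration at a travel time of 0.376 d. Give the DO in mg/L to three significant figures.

k_1 L₀/(k_2−k_1) = 0.171×35.5/(1.59−0.171) = 6.071/1.419 = 4.278 mg/L.
e^(−k_1 t) = e^(−0.171×0.3760) = 0.9377; e^(−k_2 t) = e^(−1.59×0.3760) = 0.5500.
D = 4.278 × (0.9377 − 0.5500) + 0.778 × 0.5500 = 1.659 + 0.4279 = 2.087 mg/L.
DO = C_s − D = 10.4 − 2.087 = 8.313 mg/L.

DO ≈ 8.31 mg/L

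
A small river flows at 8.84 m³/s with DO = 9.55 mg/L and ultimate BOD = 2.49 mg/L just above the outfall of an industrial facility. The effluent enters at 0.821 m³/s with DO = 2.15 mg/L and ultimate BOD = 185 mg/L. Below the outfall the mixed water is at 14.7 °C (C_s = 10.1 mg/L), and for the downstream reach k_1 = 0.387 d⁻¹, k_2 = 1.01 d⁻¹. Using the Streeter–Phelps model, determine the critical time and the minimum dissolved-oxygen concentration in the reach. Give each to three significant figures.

Mixed DO = (8.84×9.55 + 0.821×2.15)/(8.84+0.821) = 86.19/9.661 = 8.921 mg/L.
Mixed L₀ = (8.84×2.49 + 0.821×185)/(9.661) = 173.9/9.661 = 18.00 mg/L.
Initial deficit D₀ = C_s − DO₀ = 10.1 − 8.921 = 1.179 mg/L.
t_c = (1/0.6230) ln[(1.01/0.387)(1 − 1.179×0.6230/(0.387×18.00))] = 1.605 × ln(2.335) = 1.361 d.
D_c = (0.387/1.01) × 18.00 × e^(−0.387×1.361) = 0.3832 × 18.00 × 0.5906 = 4.073 mg/L.
Minimum DO = 10.1 − 4.073 = 6.027 mg/L.

t_c ≈ 1.36 d; minimum DO ≈ 6.03 mg/L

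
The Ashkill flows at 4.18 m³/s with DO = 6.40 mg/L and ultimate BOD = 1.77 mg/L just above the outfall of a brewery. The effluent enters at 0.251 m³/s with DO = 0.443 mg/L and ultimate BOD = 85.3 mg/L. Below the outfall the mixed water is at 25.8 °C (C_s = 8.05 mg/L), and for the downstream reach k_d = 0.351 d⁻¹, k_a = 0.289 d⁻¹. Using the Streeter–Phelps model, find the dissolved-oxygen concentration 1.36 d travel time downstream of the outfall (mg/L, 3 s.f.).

DO ≈ 4.70 mg/L

Mixed DO = (4.18×6.40 + 0.251×0.443)/(4.18+0.251) = 26.86/4.431 = 6.063 mg/L.
Mixed L₀ = (4.18×1.77 + 0.251×85.3)/(4.431) = 28.81/4.431 = 6.502 mg/L.
Initial deficit D₀ = C_s − DO₀ = 8.05 − 6.063 = 1.987 mg/L.
D(1.36) = [0.351×6.502/(0.289−0.351)](e^(−0.351×1.36) − e^(−0.289×1.36)) + 1.987 e^(−0.289×1.36)
= -36.81 × (0.6204 − 0.6750) + 1.987 × 0.6750 = 3.351 mg/L.
DO = 8.05 − 3.351 = 4.699 mg/L.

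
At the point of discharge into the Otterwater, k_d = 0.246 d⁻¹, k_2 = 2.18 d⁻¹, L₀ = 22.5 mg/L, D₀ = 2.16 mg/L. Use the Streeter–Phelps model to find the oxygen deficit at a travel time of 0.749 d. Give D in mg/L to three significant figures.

k_d L₀/(k_2−k_d) = 0.246×22.5/(2.18−0.246) = 5.535/1.934 = 2.862 mg/L.
e^(−k_d t) = e^(−0.246×0.7490) = 0.8317; e^(−k_2 t) = e^(−2.18×0.7490) = 0.1954.
D = 2.862 × (0.8317 − 0.1954) + 2.16 × 0.1954 = 1.821 + 0.4220 = 2.243 mg/L.

D ≈ 2.24 mg/L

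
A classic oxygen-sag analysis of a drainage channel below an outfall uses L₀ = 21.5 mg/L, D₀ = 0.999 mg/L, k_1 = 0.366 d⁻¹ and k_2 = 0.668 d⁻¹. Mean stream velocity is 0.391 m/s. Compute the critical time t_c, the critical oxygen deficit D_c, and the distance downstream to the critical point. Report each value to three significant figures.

t_c ≈ 1.86 d; D_c ≈ 5.96 mg/L; x_c ≈ 62.9 km

At the critical point dD/dt = 0, so k_1 L₀ e^(−k_1 t) = k_2 D. Substituting D(t) from the Streeter–Phelps equation and solving for t gives
t_c = ln[(k_2/k_1)(1 − D₀(k_2−k_1)/(k_1 L₀))] / (k_2−k_1).
Here k_2−k_1 = 0.3020 d⁻¹ and 1 − D₀(k_2−k_1)/(k_1 L₀) = 1 − 0.999×0.3020/(0.366×21.5) = 0.9617, so
t_c = ln(1.825 × 0.9617) / 0.3020 = 0.5626 / 0.3020 = 1.863 d.
D_c = (k_1/k_2) L₀ e^(−k_1 t_c) = (0.366/0.668) × 21.5 × e^(−0.366×1.863) = 0.5479 × 21.5 × 0.5057 = 5.957 mg/L.
x_c = v t_c = 0.391 m/s × 1.863 d × 86400 s/d = 62930 m ≈ 62.9 km.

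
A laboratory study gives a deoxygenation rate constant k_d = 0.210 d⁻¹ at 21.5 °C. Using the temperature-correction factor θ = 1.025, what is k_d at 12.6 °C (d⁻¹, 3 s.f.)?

k_d ≈ 0.169 d⁻¹

k_d(T₂) = k_d(T₁) · θ^(T₂−T₁) = 0.210 × 1.025^(12.6−21.5)
= 0.210 × 1.025^-8.90 = 0.210 × 0.8027 = 0.1686 d⁻¹.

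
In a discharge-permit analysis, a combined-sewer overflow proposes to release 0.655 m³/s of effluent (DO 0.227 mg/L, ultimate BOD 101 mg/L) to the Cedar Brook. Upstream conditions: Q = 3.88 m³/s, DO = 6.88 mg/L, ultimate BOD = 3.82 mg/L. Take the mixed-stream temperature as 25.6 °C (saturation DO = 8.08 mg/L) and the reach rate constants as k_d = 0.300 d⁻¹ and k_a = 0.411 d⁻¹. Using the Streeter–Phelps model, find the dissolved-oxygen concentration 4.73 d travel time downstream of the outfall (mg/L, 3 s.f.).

Mixed DO = (3.88×6.88 + 0.655×0.227)/(3.88+0.655) = 26.84/4.535 = 5.919 mg/L.
Mixed L₀ = (3.88×3.82 + 0.655×101)/(4.535) = 80.98/4.535 = 17.86 mg/L.
Initial deficit D₀ = C_s − DO₀ = 8.08 − 5.919 = 2.161 mg/L.
D(4.73) = [0.300×17.86/(0.411−0.300)](e^(−0.300×4.73) − e^(−0.411×4.73)) + 2.161 e^(−0.411×4.73)
= 48.26 × (0.2420 − 0.1431) + 2.161 × 0.1431 = 5.079 mg/L.
DO = 8.08 − 5.079 = 3.001 mg/L.

DO ≈ 3.00 mg/L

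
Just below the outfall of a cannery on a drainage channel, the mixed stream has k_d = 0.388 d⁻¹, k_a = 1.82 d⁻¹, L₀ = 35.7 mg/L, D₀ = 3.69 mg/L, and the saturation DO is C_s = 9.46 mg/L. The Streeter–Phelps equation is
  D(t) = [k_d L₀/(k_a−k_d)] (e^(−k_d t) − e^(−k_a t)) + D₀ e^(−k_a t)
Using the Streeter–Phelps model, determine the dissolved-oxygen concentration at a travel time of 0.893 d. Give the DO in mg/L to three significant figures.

k_d L₀/(k_a−k_d) = 0.388×35.7/(1.82−0.388) = 13.85/1.432 = 9.673 mg/L.
e^(−k_d t) = e^(−0.388×0.8930) = 0.7072; e^(−k_a t) = e^(−1.82×0.8930) = 0.1969.
D = 9.673 × (0.7072 − 0.1969) + 3.69 × 0.1969 = 4.936 + 0.7264 = 5.663 mg/L.
DO = C_s − D = 9.46 − 5.663 = 3.797 mg/L.

DO ≈ 3.80 mg/L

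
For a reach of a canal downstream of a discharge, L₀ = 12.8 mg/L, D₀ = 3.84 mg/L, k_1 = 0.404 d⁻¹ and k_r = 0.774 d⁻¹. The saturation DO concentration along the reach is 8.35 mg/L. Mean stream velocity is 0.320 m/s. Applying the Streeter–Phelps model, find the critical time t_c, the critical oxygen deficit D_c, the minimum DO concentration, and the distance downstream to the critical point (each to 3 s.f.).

t_c ≈ 0.889 d; D_c ≈ 4.67 mg/L; min DO ≈ 3.68 mg/L; x_c ≈ 24.6 km

At the critical point dD/dt = 0, so k_1 L₀ e^(−k_1 t) = k_r D. Substituting D(t) from the Streeter–Phelps equation and solving for t gives
t_c = ln[(k_r/k_1)(1 − D₀(k_r−k_1)/(k_1 L₀))] / (k_r−k_1).
Here k_r−k_1 = 0.3700 d⁻¹ and 1 − D₀(k_r−k_1)/(k_1 L₀) = 1 − 3.84×0.3700/(0.404×12.8) = 0.7252, so
t_c = ln(1.916 × 0.7252) / 0.3700 = 0.3289 / 0.3700 = 0.8890 d.
D_c = (k_1/k_r) L₀ e^(−k_1 t_c) = (0.404/0.774) × 12.8 × e^(−0.404×0.8890) = 0.5220 × 12.8 × 0.6983 = 4.665 mg/L.
Minimum DO = C_s − D_c = 8.35 − 4.665 = 3.685 mg/L.
x_c = v t_c = 0.320 m/s × 0.8890 d × 86400 s/d = 24580 m ≈ 24.6 km.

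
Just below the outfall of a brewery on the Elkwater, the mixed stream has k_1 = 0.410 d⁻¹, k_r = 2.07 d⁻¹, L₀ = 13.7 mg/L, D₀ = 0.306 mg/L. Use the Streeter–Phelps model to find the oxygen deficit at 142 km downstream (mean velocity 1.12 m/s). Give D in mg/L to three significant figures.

Travel time t = x/v = 142 km / (1.12 m/s) = 142000 m / 1.12 m/s = 126800 s = 1.467 d.
k_1 L₀/(k_r−k_1) = 0.410×13.7/(2.07−0.410) = 5.617/1.660 = 3.384 mg/L.
e^(−k_1 t) = e^(−0.410×1.467) = 0.5479; e^(−k_r t) = e^(−2.07×1.467) = 0.04795.
D = 3.384 × (0.5479 − 0.04795) + 0.306 × 0.04795 = 1.692 + 0.01467 = 1.706 mg/L.

D ≈ 1.71 mg/L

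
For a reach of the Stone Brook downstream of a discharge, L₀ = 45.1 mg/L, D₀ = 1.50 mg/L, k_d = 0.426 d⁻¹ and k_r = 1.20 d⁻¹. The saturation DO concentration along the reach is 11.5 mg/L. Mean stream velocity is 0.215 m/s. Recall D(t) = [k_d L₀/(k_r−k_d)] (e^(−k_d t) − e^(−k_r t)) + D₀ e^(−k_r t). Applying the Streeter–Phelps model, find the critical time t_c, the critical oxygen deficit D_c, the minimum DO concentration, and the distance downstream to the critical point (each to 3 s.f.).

t_c ≈ 1.26 d; D_c ≈ 9.37 mg/L; min DO ≈ 2.13 mg/L; x_c ≈ 23.4 km

t_c = [1/(k_r−k_d)] ln[(k_r/k_d)(1 − D₀(k_r−k_d)/(k_d L₀))]
= [1/(1.20−0.426)] ln[(1.20/0.426)(1 − 1.50×0.7740/(0.426×45.1))]
= (1/0.7740) ln[2.817 × 0.9396] = 1.292 × ln(2.647) = 1.292 × 0.9733 = 1.258 d.
L(t_c) = L₀ e^(−k_d t_c) = 45.1 × 0.5853 = 26.40 mg/L, and at the critical point k_r D_c = k_d L, so D_c = (0.426/1.20) × 26.40 = 9.370 mg/L.
Minimum DO = C_s − D_c = 11.5 − 9.370 = 2.130 mg/L.
x_c = v t_c = 0.215 m/s × 1.258 d × 86400 s/d = 23360 m ≈ 23.4 km.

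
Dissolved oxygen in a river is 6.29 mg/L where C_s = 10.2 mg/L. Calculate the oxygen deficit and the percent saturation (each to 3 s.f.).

D = C_s − C = 10.2 − 6.29 = 3.91 mg/L.
% saturation = 6.29/10.2 × 100 = 61.7 %.

D ≈ 3.91 mg/L; 61.7 % saturation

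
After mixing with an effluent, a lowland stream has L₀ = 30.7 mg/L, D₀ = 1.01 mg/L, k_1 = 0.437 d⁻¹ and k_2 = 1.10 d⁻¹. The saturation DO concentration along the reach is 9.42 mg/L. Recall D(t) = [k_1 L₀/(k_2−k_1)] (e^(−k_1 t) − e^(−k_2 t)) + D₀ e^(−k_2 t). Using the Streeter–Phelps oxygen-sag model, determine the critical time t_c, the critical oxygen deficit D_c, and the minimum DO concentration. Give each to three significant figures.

t_c = [1/(k_2−k_1)] ln[(k_2/k_1)(1 − D₀(k_2−k_1)/(k_1 L₀))]
= [1/(1.10−0.437)] ln[(1.10/0.437)(1 − 1.01×0.6630/(0.437×30.7))]
= (1/0.6630) ln[2.517 × 0.9501] = 1.508 × ln(2.392) = 1.508 × 0.8719 = 1.315 d.
D_c = (k_1/k_2) L₀ e^(−k_1 t_c) = (0.437/1.10) × 30.7 × e^(−0.437×1.315) = 0.3973 × 30.7 × 0.5629 = 6.865 mg/L.
Minimum DO = C_s − D_c = 9.42 − 6.865 = 2.555 mg/L.

t_c ≈ 1.32 d; D_c ≈ 6.86 mg/L; min DO ≈ 2.56 mg/L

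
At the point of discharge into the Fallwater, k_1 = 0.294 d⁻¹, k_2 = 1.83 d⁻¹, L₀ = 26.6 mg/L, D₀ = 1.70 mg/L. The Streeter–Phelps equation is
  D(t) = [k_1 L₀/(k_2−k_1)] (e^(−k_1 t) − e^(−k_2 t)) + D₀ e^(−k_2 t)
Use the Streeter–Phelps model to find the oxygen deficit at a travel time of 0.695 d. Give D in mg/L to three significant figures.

k_1 L₀/(k_2−k_1) = 0.294×26.6/(1.83−0.294) = 7.820/1.536 = 5.091 mg/L.
e^(−k_1 t) = e^(−0.294×0.6950) = 0.8152; e^(−k_2 t) = e^(−1.83×0.6950) = 0.2803.
D = 5.091 × (0.8152 − 0.2803) + 1.70 × 0.2803 = 2.723 + 0.4765 = 3.200 mg/L.

D ≈ 3.20 mg/L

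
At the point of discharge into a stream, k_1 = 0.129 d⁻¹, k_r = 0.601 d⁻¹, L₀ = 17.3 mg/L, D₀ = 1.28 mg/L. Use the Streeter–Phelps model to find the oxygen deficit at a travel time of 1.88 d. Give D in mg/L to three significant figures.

D ≈ 2.60 mg/L

k_1 L₀/(k_r−k_1) = 0.129×17.3/(0.601−0.129) = 2.232/0.4720 = 4.728 mg/L.
e^(−k_1 t) = e^(−0.129×1.880) = 0.7846; e^(−k_r t) = e^(−0.601×1.880) = 0.3231.
D = 4.728 × (0.7846 − 0.3231) + 1.28 × 0.3231 = 2.182 + 0.4135 = 2.596 mg/L.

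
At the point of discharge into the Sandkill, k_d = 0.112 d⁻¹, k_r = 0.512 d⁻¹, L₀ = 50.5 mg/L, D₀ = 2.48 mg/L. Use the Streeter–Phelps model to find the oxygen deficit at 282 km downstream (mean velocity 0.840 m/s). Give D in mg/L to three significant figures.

Travel time t = x/v = 282 km / (0.840 m/s) = 282000 m / 0.840 m/s = 335700 s = 3.886 d.
k_d L₀/(k_r−k_d) = 0.112×50.5/(0.512−0.112) = 5.656/0.4000 = 14.14 mg/L.
e^(−k_d t) = e^(−0.112×3.886) = 0.6471; e^(−k_r t) = e^(−0.512×3.886) = 0.1368.
D = 14.14 × (0.6471 − 0.1368) + 2.48 × 0.1368 = 7.217 + 0.3392 = 7.556 mg/L.

D ≈ 7.56 mg/L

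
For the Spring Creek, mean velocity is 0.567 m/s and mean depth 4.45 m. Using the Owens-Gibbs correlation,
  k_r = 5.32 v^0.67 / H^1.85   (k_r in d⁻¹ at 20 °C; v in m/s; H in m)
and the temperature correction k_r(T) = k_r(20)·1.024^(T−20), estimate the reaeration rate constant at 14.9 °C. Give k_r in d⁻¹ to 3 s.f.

k_r(20) = 5.32 × 0.567^0.67 / 4.45^1.85 = 5.32 × 0.6838 / 15.83 = 0.2298 d⁻¹.
k_r(14.9) = 0.2298 × 1.024^(14.9−20) = 0.2298 × 0.8861 = 0.2036 d⁻¹.

k_r ≈ 0.204 d⁻¹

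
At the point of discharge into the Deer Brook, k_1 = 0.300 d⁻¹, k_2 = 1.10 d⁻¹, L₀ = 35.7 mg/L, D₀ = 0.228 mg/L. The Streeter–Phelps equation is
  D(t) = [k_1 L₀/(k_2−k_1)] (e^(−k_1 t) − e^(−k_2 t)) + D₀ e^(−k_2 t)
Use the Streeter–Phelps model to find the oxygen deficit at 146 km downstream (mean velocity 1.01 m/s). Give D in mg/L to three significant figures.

D ≈ 6.02 mg/L

Travel time t = x/v = 146 km / (1.01 m/s) = 146000 m / 1.01 m/s = 144600 s = 1.673 d.
k_1 L₀/(k_2−k_1) = 0.300×35.7/(1.10−0.300) = 10.71/0.8000 = 13.39 mg/L.
e^(−k_1 t) = e^(−0.300×1.673) = 0.6054; e^(−k_2 t) = e^(−1.10×1.673) = 0.1588.
D = 13.39 × (0.6054 − 0.1588) + 0.228 × 0.1588 = 5.979 + 0.03620 = 6.015 mg/L.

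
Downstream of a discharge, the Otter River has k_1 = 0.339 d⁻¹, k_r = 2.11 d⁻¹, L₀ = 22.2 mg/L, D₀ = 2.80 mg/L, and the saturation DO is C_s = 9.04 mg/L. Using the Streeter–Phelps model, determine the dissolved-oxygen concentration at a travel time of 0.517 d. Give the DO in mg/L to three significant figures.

DO ≈ 5.96 mg/L

k_1 L₀/(k_r−k_1) = 0.339×22.2/(2.11−0.339) = 7.526/1.771 = 4.249 mg/L.
e^(−k_1 t) = e^(−0.339×0.5170) = 0.8392; e^(−k_r t) = e^(−2.11×0.5170) = 0.3359.
D = 4.249 × (0.8392 − 0.3359) + 2.80 × 0.3359 = 2.139 + 0.9406 = 3.079 mg/L.
DO = C_s − D = 9.04 − 3.079 = 5.961 mg/L.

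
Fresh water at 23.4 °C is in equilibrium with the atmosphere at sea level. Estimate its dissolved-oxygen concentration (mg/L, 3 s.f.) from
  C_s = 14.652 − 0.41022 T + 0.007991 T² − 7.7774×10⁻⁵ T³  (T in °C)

C_s ≈ 8.43 mg/L

C_s = 14.652 − 0.41022×23.4 + 0.007991×23.4² − 7.7774×10⁻⁵×23.4³ = 8.432 mg/L.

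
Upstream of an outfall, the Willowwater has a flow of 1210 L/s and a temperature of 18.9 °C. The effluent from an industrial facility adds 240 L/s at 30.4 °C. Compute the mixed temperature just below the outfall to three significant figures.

20.8 °C

Flow-weighted mixing: C = (Q_r C_r + Q_w C_w)/(Q_r + Q_w)
= (1210×18.9 + 240×30.4)/(1210 + 240) = 30160/1450 = 20.80 °C.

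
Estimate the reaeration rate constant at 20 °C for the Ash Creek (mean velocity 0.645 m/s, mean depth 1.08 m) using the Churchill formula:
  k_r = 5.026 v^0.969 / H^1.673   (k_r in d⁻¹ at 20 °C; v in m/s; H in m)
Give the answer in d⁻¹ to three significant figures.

k_r ≈ 2.89 d⁻¹

k_r = 5.026 × 0.645^0.969 / 1.08^1.673 = 5.026 × 0.6538 / 1.137 = 2.889 d⁻¹.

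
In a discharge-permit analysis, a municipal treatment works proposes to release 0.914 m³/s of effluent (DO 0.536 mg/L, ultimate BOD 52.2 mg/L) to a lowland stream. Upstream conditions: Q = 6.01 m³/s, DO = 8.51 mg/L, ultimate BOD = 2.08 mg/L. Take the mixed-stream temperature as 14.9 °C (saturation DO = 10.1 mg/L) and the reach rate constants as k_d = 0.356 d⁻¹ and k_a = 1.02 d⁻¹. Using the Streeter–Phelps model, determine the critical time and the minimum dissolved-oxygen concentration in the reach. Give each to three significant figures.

Mixed DO = (6.01×8.51 + 0.914×0.536)/(6.01+0.914) = 51.64/6.924 = 7.457 mg/L.
Mixed L₀ = (6.01×2.08 + 0.914×52.2)/(6.924) = 60.21/6.924 = 8.696 mg/L.
Initial deficit D₀ = C_s − DO₀ = 10.1 − 7.457 = 2.643 mg/L.
t_c = (1/0.6640) ln[(1.02/0.356)(1 − 2.643×0.6640/(0.356×8.696))] = 1.506 × ln(1.241) = 0.3254 d.
D_c = (0.356/1.02) × 8.696 × e^(−0.356×0.3254) = 0.3490 × 8.696 × 0.8906 = 2.703 mg/L.
Minimum DO = 10.1 − 2.703 = 7.397 mg/L.

t_c ≈ 0.325 d; minimum DO ≈ 7.40 mg/L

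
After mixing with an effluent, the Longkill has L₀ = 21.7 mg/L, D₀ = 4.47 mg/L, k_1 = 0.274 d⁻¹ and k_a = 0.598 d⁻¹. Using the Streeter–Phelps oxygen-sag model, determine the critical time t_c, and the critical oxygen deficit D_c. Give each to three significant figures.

t_c = [1/(k_a−k_1)] ln[(k_a/k_1)(1 − D₀(k_a−k_1)/(k_1 L₀))]
= [1/(0.598−0.274)] ln[(0.598/0.274)(1 − 4.47×0.3240/(0.274×21.7))]
= (1/0.3240) ln[2.182 × 0.7564] = 3.086 × ln(1.651) = 3.086 × 0.5013 = 1.547 d.
D_c = (k_1/k_a) L₀ e^(−k_1 t_c) = (0.274/0.598) × 21.7 × e^(−0.274×1.547) = 0.4582 × 21.7 × 0.6545 = 6.507 mg/L.

t_c ≈ 1.55 d; D_c ≈ 6.51 mg/L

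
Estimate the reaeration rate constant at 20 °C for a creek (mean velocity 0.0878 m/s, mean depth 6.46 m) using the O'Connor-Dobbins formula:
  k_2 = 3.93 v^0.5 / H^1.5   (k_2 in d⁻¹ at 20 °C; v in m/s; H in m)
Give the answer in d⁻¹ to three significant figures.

k_2 = 3.93 × 0.0878^0.5 / 6.46^1.5 = 3.93 × 0.2963 / 16.42 = 0.07092 d⁻¹.

k_2 ≈ 0.0709 d⁻¹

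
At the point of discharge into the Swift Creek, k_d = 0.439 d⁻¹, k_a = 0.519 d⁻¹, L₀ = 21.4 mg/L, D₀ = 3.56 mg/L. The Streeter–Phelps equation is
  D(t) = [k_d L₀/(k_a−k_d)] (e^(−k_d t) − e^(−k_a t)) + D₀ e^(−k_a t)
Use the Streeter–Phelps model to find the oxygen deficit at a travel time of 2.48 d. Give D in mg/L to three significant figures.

k_d L₀/(k_a−k_d) = 0.439×21.4/(0.519−0.439) = 9.395/0.08000 = 117.4 mg/L.
e^(−k_d t) = e^(−0.439×2.480) = 0.3366; e^(−k_a t) = e^(−0.519×2.480) = 0.2761.
D = 117.4 × (0.3366 − 0.2761) + 3.56 × 0.2761 = 7.114 + 0.9828 = 8.097 mg/L.

D ≈ 8.10 mg/L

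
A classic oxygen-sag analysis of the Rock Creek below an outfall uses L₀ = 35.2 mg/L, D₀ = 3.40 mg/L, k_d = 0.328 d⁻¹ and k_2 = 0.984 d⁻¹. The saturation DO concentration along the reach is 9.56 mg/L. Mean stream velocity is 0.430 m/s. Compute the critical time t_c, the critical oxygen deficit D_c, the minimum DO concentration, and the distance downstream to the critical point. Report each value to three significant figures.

t_c ≈ 1.35 d; D_c ≈ 7.54 mg/L; min DO ≈ 2.02 mg/L; x_c ≈ 50.1 km

With k_2/k_d = 3.000 and 1 − D₀(k_2−k_d)/(k_d L₀) = 0.8068,
t_c = ln(3.000 × 0.8068) / (0.984 − 0.328) = ln(2.420) / 0.6560 = 0.8840/0.6560 = 1.347 d.
D_c = (k_d/k_2) L₀ e^(−k_d t_c) = (0.328/0.984) × 35.2 × e^(−0.328×1.347) = 0.3333 × 35.2 × 0.6428 = 7.542 mg/L.
Minimum DO = C_s − D_c = 9.56 − 7.542 = 2.018 mg/L.
x_c = v t_c = 0.430 m/s × 1.347 d × 86400 s/d = 50060 m ≈ 50.1 km.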